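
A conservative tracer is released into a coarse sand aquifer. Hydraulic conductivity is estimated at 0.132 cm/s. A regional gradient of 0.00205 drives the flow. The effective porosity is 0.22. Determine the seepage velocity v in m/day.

1.06

Convert K: 0.132 cm/s × 864 = 114.0 m/day.
Hydraulic gradient i = 0.00205.
Darcy flux q = K · i = 114.0 × 0.002050 = 0.2338 m/day.
Seepage velocity v = q / n_e = 0.2338 / 0.22 = 1.063 m/day.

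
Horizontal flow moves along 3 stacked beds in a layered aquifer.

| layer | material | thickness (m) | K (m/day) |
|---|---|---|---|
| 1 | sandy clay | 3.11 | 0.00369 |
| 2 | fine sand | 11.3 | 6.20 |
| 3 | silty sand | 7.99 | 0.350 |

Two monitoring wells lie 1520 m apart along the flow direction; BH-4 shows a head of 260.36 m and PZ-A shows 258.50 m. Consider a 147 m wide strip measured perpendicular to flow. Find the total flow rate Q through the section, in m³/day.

13.1

Flow is parallel to layering, so each bed carries its own Darcy discharge and the transmissivities add.
Σ(K_i·b_i) = 0.00369×3.11 + 6.20×11.3 + 0.350×7.99 = 72.87 m²/day.
Hydraulic gradient i = (260.36 − 258.50) / 1520 = 1.86 / 1520 = 0.001224.
Q = Σ(K_i·b_i) · W · i = 72.87 × 147 × 0.001224 = 13.11 m³/day.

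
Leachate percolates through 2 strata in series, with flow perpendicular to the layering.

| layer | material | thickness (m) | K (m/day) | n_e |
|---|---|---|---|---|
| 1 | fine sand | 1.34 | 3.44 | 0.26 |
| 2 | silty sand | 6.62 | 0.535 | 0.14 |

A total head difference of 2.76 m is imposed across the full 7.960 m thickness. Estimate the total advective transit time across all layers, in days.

With flow normal to the layers, continuity requires the same specific discharge q through every layer.
Σ(b_i/K_i) = 1.34/3.44 + 6.62/0.535 = 12.76 d.
q = Δh / Σ(b_i/K_i) = 2.76 / 12.76 = 0.2162 m/day.
In each layer the seepage velocity is v_i = q/n_i, so the layer transit time is t_i = b_i·n_i / q:
  layer 1 (fine sand): t_1 = 1.34 × 0.26 / 0.2162 = 1.611 d
  layer 2 (silty sand): t_2 = 6.62 × 0.14 / 0.2162 = 4.286 d
Total t = Σ t_i = 5.897 days.

5.90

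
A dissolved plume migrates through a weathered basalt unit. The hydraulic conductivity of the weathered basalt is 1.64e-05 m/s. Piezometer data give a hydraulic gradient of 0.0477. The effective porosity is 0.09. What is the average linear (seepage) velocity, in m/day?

0.751

Convert K: 1.64e-05 m/s × 86400 = 1.417 m/day.
Hydraulic gradient i = 0.0477.
Darcy flux q = K · i = 1.417 × 0.04770 = 0.06759 m/day.
Seepage velocity v = q / n_e = 0.06759 / 0.09 = 0.7510 m/day.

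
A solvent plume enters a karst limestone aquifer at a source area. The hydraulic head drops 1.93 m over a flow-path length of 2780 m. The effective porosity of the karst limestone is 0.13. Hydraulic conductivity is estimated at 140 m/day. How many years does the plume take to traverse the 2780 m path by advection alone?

10.2

Hydraulic gradient i = Δh / L = 1.93 / 2780 = 0.0006942.
Darcy flux q = K · i = 140.0 × 0.0006942 = 0.09719 m/day.
Seepage velocity v = q / n_e = 0.09719 / 0.13 = 0.7476 m/day.
Travel time t = L / v = 2780 / 0.7476 = 3718 days = 10.18 years.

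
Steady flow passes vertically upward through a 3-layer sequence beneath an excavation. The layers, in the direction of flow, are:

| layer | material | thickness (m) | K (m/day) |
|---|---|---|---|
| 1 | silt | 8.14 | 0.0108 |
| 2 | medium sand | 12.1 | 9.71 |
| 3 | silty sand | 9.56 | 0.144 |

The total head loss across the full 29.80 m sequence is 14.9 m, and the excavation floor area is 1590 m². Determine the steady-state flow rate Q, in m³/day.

Flow is perpendicular to layering, so the layers act in series and the equivalent K is the thickness-weighted harmonic mean.
Total thickness L = 8.14 + 12.1 + 9.56 = 29.80 m.
Σ(b_i/K_i) = 8.14/0.0108 + 12.1/9.71 + 9.56/0.144 = 821.3 d.
K_eq = L / Σ(b_i/K_i) = 29.80 / 821.3 = 0.03628 m/day.
Q = K_eq · A · (Δh/L) = 0.03628 × 1590 × (14.9/29.80) = 28.84 m³/day.

28.8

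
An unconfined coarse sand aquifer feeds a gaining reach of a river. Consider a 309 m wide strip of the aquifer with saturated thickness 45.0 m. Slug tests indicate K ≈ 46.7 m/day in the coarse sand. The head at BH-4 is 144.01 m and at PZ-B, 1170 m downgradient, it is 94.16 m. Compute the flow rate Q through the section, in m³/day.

Cross-sectional area A = 309 × 45.0 = 13905 m².
Hydraulic gradient i = (144.01 − 94.16) / 1170 = 49.85 / 1170 = 0.04261.
Darcy's law: Q = K · A · i = 46.70 × 13905 × 0.04261 = 27667 m³/day.

27700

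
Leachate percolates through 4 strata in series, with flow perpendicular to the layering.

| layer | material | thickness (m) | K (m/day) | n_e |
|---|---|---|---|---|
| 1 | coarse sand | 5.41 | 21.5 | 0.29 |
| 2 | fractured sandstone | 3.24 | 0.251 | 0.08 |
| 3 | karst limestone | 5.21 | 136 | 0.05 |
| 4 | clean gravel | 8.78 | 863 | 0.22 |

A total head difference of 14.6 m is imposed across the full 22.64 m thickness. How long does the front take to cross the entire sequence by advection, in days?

3.64

With flow normal to the layers, continuity requires the same specific discharge q through every layer.
Σ(b_i/K_i) = 5.41/21.5 + 3.24/0.251 + 5.21/136 + 8.78/863 = 13.21 d.
q = Δh / Σ(b_i/K_i) = 14.6 / 13.21 = 1.105 m/day.
In each layer the seepage velocity is v_i = q/n_i, so the layer transit time is t_i = b_i·n_i / q:
  layer 1 (coarse sand): t_1 = 5.41 × 0.29 / 1.105 = 1.419 d
  layer 2 (fractured sandstone): t_2 = 3.24 × 0.08 / 1.105 = 0.2345 d
  layer 3 (karst limestone): t_3 = 5.21 × 0.05 / 1.105 = 0.2357 d
  layer 4 (clean gravel): t_4 = 8.78 × 0.22 / 1.105 = 1.747 d
Total t = Σ t_i = 3.637 days.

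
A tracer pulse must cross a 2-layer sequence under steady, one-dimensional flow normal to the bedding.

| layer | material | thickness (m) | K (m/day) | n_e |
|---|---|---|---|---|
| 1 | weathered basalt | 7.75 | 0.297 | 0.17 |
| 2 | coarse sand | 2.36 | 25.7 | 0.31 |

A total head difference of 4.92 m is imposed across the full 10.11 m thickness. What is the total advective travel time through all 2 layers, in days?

10.9

With flow normal to the layers, continuity requires the same specific discharge q through every layer.
Σ(b_i/K_i) = 7.75/0.297 + 2.36/25.7 = 26.19 d.
q = Δh / Σ(b_i/K_i) = 4.92 / 26.19 = 0.1879 m/day.
In each layer the seepage velocity is v_i = q/n_i, so the layer transit time is t_i = b_i·n_i / q:
  layer 1 (weathered basalt): t_1 = 7.75 × 0.17 / 0.1879 = 7.012 d
  layer 2 (coarse sand): t_2 = 2.36 × 0.31 / 0.1879 = 3.894 d
Total t = Σ t_i = 10.91 days.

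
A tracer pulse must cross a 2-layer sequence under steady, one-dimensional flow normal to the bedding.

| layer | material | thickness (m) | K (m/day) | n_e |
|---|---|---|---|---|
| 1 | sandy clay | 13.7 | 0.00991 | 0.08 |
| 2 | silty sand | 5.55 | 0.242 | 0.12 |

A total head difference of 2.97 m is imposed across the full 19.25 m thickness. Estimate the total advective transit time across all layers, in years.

2.28

With flow normal to the layers, continuity requires the same specific discharge q through every layer.
Σ(b_i/K_i) = 13.7/0.00991 + 5.55/0.242 = 1405 d.
q = Δh / Σ(b_i/K_i) = 2.97 / 1405 = 0.002113 m/day.
In each layer the seepage velocity is v_i = q/n_i, so the layer transit time is t_i = b_i·n_i / q:
  layer 1 (sandy clay): t_1 = 13.7 × 0.08 / 0.002113 = 518.6 d
  layer 2 (silty sand): t_2 = 5.55 × 0.12 / 0.002113 = 315.1 d
Total t = Σ t_i = 833.8 days = 2.283 years.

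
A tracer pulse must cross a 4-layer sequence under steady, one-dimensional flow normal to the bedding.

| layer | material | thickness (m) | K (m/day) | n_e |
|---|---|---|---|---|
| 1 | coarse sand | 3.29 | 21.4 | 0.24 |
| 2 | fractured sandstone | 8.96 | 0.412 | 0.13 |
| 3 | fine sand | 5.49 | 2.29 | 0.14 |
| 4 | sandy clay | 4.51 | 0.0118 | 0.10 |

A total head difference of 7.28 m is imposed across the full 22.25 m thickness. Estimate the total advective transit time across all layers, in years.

0.485

With flow normal to the layers, continuity requires the same specific discharge q through every layer.
Σ(b_i/K_i) = 3.29/21.4 + 8.96/0.412 + 5.49/2.29 + 4.51/0.0118 = 406.5 d.
q = Δh / Σ(b_i/K_i) = 7.28 / 406.5 = 0.01791 m/day.
In each layer the seepage velocity is v_i = q/n_i, so the layer transit time is t_i = b_i·n_i / q:
  layer 1 (coarse sand): t_1 = 3.29 × 0.24 / 0.01791 = 44.09 d
  layer 2 (fractured sandstone): t_2 = 8.96 × 0.13 / 0.01791 = 65.04 d
  layer 3 (fine sand): t_3 = 5.49 × 0.14 / 0.01791 = 42.92 d
  layer 4 (sandy clay): t_4 = 4.51 × 0.10 / 0.01791 = 25.18 d
Total t = Σ t_i = 177.2 days = 0.4852 years.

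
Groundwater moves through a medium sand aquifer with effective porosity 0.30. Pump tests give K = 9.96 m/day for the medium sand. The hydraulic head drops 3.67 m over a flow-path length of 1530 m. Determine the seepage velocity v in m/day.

Hydraulic gradient i = Δh / L = 3.67 / 1530 = 0.002399.
Darcy flux q = K · i = 9.960 × 0.002399 = 0.02389 m/day.
Seepage velocity v = q / n_e = 0.02389 / 0.30 = 0.07964 m/day.

0.0796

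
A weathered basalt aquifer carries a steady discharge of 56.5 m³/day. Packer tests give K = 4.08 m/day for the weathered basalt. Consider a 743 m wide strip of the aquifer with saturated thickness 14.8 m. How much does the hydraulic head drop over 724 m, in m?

Cross-sectional area A = 743 × 14.8 = 10996 m².
From Q = K·A·i, i = Q / (K·A) = 56.5 / (4.080 × 10996) = 0.001259.
Head loss Δh = i · L = 0.001259 × 724 = 0.9118 m.

0.912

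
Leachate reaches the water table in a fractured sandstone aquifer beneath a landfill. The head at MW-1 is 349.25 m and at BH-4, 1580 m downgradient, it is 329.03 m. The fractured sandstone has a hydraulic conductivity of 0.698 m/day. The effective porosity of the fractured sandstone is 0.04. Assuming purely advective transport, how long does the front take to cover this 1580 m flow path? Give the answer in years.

Hydraulic gradient i = (349.25 − 329.03) / 1580 = 20.22 / 1580 = 0.01280.
Darcy flux q = K · i = 0.6980 × 0.01280 = 0.008933 m/day.
Seepage velocity v = q / n_e = 0.008933 / 0.04 = 0.2233 m/day.
Travel time t = L / v = 1580 / 0.2233 = 7075 days = 19.37 years.

19.4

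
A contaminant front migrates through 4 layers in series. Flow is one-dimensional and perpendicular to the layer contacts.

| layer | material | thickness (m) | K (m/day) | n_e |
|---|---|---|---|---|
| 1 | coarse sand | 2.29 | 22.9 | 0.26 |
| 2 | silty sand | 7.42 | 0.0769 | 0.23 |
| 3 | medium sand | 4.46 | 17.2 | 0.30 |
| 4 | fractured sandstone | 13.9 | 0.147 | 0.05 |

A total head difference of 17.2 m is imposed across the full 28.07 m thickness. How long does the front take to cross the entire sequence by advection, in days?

48.2

With flow normal to the layers, continuity requires the same specific discharge q through every layer.
Σ(b_i/K_i) = 2.29/22.9 + 7.42/0.0769 + 4.46/17.2 + 13.9/0.147 = 191.4 d.
q = Δh / Σ(b_i/K_i) = 17.2 / 191.4 = 0.08986 m/day.
In each layer the seepage velocity is v_i = q/n_i, so the layer transit time is t_i = b_i·n_i / q:
  layer 1 (coarse sand): t_1 = 2.29 × 0.26 / 0.08986 = 6.626 d
  layer 2 (silty sand): t_2 = 7.42 × 0.23 / 0.08986 = 18.99 d
  layer 3 (medium sand): t_3 = 4.46 × 0.30 / 0.08986 = 14.89 d
  layer 4 (fractured sandstone): t_4 = 13.9 × 0.05 / 0.08986 = 7.734 d
Total t = Σ t_i = 48.24 days.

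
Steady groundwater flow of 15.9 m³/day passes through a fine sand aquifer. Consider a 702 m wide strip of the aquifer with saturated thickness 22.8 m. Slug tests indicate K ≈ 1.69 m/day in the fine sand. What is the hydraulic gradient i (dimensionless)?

Cross-sectional area A = 702 × 22.8 = 16006 m².
From Q = K·A·i, i = Q / (K·A) = 15.9 / (1.690 × 16006) = 0.0005878.

0.000588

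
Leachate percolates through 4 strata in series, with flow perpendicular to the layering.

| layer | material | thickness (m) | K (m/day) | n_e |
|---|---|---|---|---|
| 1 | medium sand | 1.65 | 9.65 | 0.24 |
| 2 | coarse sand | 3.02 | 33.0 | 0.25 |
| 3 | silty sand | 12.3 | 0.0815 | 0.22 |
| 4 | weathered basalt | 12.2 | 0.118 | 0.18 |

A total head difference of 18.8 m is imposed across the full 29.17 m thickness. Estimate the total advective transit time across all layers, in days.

With flow normal to the layers, continuity requires the same specific discharge q through every layer.
Σ(b_i/K_i) = 1.65/9.65 + 3.02/33.0 + 12.3/0.0815 + 12.2/0.118 = 254.6 d.
q = Δh / Σ(b_i/K_i) = 18.8 / 254.6 = 0.07385 m/day.
In each layer the seepage velocity is v_i = q/n_i, so the layer transit time is t_i = b_i·n_i / q:
  layer 1 (medium sand): t_1 = 1.65 × 0.24 / 0.07385 = 5.362 d
  layer 2 (coarse sand): t_2 = 3.02 × 0.25 / 0.07385 = 10.22 d
  layer 3 (silty sand): t_3 = 12.3 × 0.22 / 0.07385 = 36.64 d
  layer 4 (weathered basalt): t_4 = 12.2 × 0.18 / 0.07385 = 29.74 d
Total t = Σ t_i = 81.96 days.

82.0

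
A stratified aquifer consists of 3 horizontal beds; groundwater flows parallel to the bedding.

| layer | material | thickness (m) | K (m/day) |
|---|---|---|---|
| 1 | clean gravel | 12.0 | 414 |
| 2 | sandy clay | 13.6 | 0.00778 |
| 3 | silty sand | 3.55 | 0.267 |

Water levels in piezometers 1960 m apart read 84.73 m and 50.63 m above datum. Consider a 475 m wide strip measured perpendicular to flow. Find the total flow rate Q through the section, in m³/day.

41100

Flow is parallel to layering, so each bed carries its own Darcy discharge and the transmissivities add.
Σ(K_i·b_i) = 414×12.0 + 0.00778×13.6 + 0.267×3.55 = 4969 m²/day.
Hydraulic gradient i = (84.73 − 50.63) / 1960 = 34.1 / 1960 = 0.01740.
Q = Σ(K_i·b_i) · W · i = 4969 × 475 × 0.01740 = 41064 m³/day.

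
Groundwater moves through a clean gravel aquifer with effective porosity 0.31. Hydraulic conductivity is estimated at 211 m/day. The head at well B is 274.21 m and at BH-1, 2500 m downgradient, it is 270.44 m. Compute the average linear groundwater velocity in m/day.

Hydraulic gradient i = (274.21 − 270.44) / 2500 = 3.77 / 2500 = 0.001508.
Darcy flux q = K · i = 211.0 × 0.001508 = 0.3182 m/day.
Seepage velocity v = q / n_e = 0.3182 / 0.31 = 1.026 m/day.

1.03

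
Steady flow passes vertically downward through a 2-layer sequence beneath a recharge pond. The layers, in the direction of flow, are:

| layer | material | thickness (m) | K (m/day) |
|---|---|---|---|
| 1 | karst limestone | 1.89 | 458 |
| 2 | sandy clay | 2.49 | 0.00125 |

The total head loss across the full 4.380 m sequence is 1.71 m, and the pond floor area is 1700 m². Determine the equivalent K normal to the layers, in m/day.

0.00220

Flow is perpendicular to layering, so the layers act in series and the equivalent K is the thickness-weighted harmonic mean.
Total thickness L = 1.89 + 2.49 = 4.380 m.
Σ(b_i/K_i) = 1.89/458 + 2.49/0.00125 = 1992 d.
K_eq = L / Σ(b_i/K_i) = 4.380 / 1992 = 0.002199 m/day.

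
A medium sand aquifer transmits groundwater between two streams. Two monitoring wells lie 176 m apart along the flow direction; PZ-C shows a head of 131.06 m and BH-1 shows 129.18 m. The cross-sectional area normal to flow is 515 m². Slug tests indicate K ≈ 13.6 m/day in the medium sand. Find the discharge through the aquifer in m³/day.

Hydraulic gradient i = (131.06 − 129.18) / 176 = 1.88 / 176 = 0.01068.
Darcy's law: Q = K · A · i = 13.60 × 515.0 × 0.01068 = 74.82 m³/day.

74.8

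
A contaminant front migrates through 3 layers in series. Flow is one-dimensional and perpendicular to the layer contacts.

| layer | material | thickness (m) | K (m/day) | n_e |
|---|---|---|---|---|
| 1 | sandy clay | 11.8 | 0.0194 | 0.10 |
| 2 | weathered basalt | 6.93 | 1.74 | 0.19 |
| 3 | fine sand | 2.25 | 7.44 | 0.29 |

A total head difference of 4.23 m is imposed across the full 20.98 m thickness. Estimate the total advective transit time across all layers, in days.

With flow normal to the layers, continuity requires the same specific discharge q through every layer.
Σ(b_i/K_i) = 11.8/0.0194 + 6.93/1.74 + 2.25/7.44 = 612.5 d.
q = Δh / Σ(b_i/K_i) = 4.23 / 612.5 = 0.006906 m/day.
In each layer the seepage velocity is v_i = q/n_i, so the layer transit time is t_i = b_i·n_i / q:
  layer 1 (sandy clay): t_1 = 11.8 × 0.10 / 0.006906 = 170.9 d
  layer 2 (weathered basalt): t_2 = 6.93 × 0.19 / 0.006906 = 190.7 d
  layer 3 (fine sand): t_3 = 2.25 × 0.29 / 0.006906 = 94.49 d
Total t = Σ t_i = 456.0 days.

456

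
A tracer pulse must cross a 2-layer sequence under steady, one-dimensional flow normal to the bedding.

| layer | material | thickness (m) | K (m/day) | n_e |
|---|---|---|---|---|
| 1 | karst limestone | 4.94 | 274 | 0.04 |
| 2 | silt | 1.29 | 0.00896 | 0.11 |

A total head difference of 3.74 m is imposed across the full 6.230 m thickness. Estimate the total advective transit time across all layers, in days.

13.1

With flow normal to the layers, continuity requires the same specific discharge q through every layer.
Σ(b_i/K_i) = 4.94/274 + 1.29/0.00896 = 144.0 d.
q = Δh / Σ(b_i/K_i) = 3.74 / 144.0 = 0.02597 m/day.
In each layer the seepage velocity is v_i = q/n_i, so the layer transit time is t_i = b_i·n_i / q:
  layer 1 (karst limestone): t_1 = 4.94 × 0.04 / 0.02597 = 7.608 d
  layer 2 (silt): t_2 = 1.29 × 0.11 / 0.02597 = 5.463 d
Total t = Σ t_i = 13.07 days.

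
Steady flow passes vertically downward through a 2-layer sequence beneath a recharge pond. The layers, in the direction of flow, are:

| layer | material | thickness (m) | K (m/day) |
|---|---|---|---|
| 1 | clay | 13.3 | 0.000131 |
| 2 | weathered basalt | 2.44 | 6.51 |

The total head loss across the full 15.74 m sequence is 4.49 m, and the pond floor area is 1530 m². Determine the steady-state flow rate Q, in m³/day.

Flow is perpendicular to layering, so the layers act in series and the equivalent K is the thickness-weighted harmonic mean.
Total thickness L = 13.3 + 2.44 = 15.74 m.
Σ(b_i/K_i) = 13.3/0.000131 + 2.44/6.51 = 1.015e+05 d.
K_eq = L / Σ(b_i/K_i) = 15.74 / 1.015e+05 = 0.0001550 m/day.
Q = K_eq · A · (Δh/L) = 0.0001550 × 1530 × (4.49/15.74) = 0.06766 m³/day.

0.0677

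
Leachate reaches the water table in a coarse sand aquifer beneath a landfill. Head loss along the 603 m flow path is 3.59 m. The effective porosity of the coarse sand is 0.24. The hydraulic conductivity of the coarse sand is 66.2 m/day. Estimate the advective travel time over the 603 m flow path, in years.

1.01

Hydraulic gradient i = Δh / L = 3.59 / 603 = 0.005954.
Darcy flux q = K · i = 66.20 × 0.005954 = 0.3941 m/day.
Seepage velocity v = q / n_e = 0.3941 / 0.24 = 1.642 m/day.
Travel time t = L / v = 603 / 1.642 = 367.2 days = 1.005 years.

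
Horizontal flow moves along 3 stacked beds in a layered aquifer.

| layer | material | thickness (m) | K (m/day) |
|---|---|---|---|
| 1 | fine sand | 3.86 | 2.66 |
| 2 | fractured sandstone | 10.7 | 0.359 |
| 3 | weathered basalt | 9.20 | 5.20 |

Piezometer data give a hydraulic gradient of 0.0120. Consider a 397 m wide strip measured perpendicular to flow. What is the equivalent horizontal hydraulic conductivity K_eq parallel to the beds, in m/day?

Flow is parallel to layering, so each bed carries its own Darcy discharge and the transmissivities add.
Σ(K_i·b_i) = 2.66×3.86 + 0.359×10.7 + 5.20×9.20 = 61.95 m²/day.
Total thickness b = 23.76 m, so K_eq = Σ(K_i·b_i)/b = 2.607 m/day.

2.61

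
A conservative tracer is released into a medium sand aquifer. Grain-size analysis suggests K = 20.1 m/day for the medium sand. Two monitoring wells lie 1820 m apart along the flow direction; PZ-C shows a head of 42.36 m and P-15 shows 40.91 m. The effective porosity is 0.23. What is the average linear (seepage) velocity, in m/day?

0.0696

Hydraulic gradient i = (42.36 − 40.91) / 1820 = 1.45 / 1820 = 0.0007967.
Darcy flux q = K · i = 20.10 × 0.0007967 = 0.01601 m/day.
Seepage velocity v = q / n_e = 0.01601 / 0.23 = 0.06962 m/day.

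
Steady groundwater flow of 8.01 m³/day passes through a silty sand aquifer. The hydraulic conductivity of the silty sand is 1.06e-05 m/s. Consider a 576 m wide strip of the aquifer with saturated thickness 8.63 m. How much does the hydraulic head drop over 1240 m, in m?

Convert K: 1.06e-05 m/s × 86400 = 0.9158 m/day.
Cross-sectional area A = 576 × 8.63 = 4971 m².
From Q = K·A·i, i = Q / (K·A) = 8.01 / (0.9158 × 4971) = 0.001759.
Head loss Δh = i · L = 0.001759 × 1240 = 2.182 m.

2.18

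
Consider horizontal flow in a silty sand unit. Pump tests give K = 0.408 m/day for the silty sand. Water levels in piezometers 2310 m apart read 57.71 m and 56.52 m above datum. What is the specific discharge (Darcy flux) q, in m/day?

0.000210

Hydraulic gradient i = (57.71 − 56.52) / 2310 = 1.19 / 2310 = 0.0005152.
Specific discharge q = K · i = 0.4080 × 0.0005152 = 0.0002102 m/day.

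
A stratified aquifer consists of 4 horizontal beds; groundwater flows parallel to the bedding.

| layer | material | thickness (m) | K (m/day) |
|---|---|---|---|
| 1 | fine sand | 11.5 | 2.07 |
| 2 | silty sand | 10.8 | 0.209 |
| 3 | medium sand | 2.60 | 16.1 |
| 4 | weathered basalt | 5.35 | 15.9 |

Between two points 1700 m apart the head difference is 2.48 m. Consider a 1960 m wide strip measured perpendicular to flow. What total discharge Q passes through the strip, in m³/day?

437

Flow is parallel to layering, so each bed carries its own Darcy discharge and the transmissivities add.
Σ(K_i·b_i) = 2.07×11.5 + 0.209×10.8 + 16.1×2.60 + 15.9×5.35 = 153.0 m²/day.
Hydraulic gradient i = Δh / L = 2.48 / 1700 = 0.001459.
Q = Σ(K_i·b_i) · W · i = 153.0 × 1960 × 0.001459 = 437.4 m³/day.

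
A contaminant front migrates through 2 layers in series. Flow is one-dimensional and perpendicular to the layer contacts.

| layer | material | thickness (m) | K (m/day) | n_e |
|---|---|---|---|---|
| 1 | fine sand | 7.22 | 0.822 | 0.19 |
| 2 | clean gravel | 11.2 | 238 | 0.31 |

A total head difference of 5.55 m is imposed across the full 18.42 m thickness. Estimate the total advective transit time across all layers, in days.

With flow normal to the layers, continuity requires the same specific discharge q through every layer.
Σ(b_i/K_i) = 7.22/0.822 + 11.2/238 = 8.831 d.
q = Δh / Σ(b_i/K_i) = 5.55 / 8.831 = 0.6285 m/day.
In each layer the seepage velocity is v_i = q/n_i, so the layer transit time is t_i = b_i·n_i / q:
  layer 1 (fine sand): t_1 = 7.22 × 0.19 / 0.6285 = 2.183 d
  layer 2 (clean gravel): t_2 = 11.2 × 0.31 / 0.6285 = 5.524 d
Total t = Σ t_i = 7.707 days.

7.71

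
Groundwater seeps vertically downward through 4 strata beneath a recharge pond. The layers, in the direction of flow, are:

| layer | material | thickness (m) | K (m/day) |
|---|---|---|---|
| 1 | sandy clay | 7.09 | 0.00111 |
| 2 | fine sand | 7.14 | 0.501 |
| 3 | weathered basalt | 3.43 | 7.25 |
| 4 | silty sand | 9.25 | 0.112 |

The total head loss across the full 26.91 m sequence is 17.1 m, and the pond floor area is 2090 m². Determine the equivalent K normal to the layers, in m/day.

0.00415

Flow is perpendicular to layering, so the layers act in series and the equivalent K is the thickness-weighted harmonic mean.
Total thickness L = 7.09 + 7.14 + 3.43 + 9.25 = 26.91 m.
Σ(b_i/K_i) = 7.09/0.00111 + 7.14/0.501 + 3.43/7.25 + 9.25/0.112 = 6485 d.
K_eq = L / Σ(b_i/K_i) = 26.91 / 6485 = 0.004150 m/day.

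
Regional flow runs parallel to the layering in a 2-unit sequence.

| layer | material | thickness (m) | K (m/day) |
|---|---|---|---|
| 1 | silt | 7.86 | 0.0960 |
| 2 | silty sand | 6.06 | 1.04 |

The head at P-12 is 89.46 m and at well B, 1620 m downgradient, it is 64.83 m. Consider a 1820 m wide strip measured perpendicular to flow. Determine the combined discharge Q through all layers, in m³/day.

Flow is parallel to layering, so each bed carries its own Darcy discharge and the transmissivities add.
Σ(K_i·b_i) = 0.0960×7.86 + 1.04×6.06 = 7.057 m²/day.
Hydraulic gradient i = (89.46 − 64.83) / 1620 = 24.63 / 1620 = 0.01520.
Q = Σ(K_i·b_i) · W · i = 7.057 × 1820 × 0.01520 = 195.3 m³/day.

195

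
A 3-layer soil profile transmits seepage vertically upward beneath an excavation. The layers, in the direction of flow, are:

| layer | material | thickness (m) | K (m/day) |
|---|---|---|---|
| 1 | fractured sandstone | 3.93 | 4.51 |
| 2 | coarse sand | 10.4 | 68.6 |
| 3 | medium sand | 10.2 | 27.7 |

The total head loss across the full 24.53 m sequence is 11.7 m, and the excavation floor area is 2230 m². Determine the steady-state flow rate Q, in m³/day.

18800

Flow is perpendicular to layering, so the layers act in series and the equivalent K is the thickness-weighted harmonic mean.
Total thickness L = 3.93 + 10.4 + 10.2 = 24.53 m.
Σ(b_i/K_i) = 3.93/4.51 + 10.4/68.6 + 10.2/27.7 = 1.391 d.
K_eq = L / Σ(b_i/K_i) = 24.53 / 1.391 = 17.63 m/day.
Q = K_eq · A · (Δh/L) = 17.63 × 2230 × (11.7/24.53) = 18754 m³/day.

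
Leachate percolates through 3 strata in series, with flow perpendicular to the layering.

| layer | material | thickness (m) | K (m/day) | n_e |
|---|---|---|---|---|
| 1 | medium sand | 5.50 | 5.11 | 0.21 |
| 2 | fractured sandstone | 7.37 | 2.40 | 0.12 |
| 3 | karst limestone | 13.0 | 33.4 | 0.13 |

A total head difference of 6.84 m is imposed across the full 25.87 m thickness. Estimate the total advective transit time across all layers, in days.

2.47

With flow normal to the layers, continuity requires the same specific discharge q through every layer.
Σ(b_i/K_i) = 5.50/5.11 + 7.37/2.40 + 13.0/33.4 = 4.536 d.
q = Δh / Σ(b_i/K_i) = 6.84 / 4.536 = 1.508 m/day.
In each layer the seepage velocity is v_i = q/n_i, so the layer transit time is t_i = b_i·n_i / q:
  layer 1 (medium sand): t_1 = 5.50 × 0.21 / 1.508 = 0.7660 d
  layer 2 (fractured sandstone): t_2 = 7.37 × 0.12 / 1.508 = 0.5865 d
  layer 3 (karst limestone): t_3 = 13.0 × 0.13 / 1.508 = 1.121 d
Total t = Σ t_i = 2.473 days.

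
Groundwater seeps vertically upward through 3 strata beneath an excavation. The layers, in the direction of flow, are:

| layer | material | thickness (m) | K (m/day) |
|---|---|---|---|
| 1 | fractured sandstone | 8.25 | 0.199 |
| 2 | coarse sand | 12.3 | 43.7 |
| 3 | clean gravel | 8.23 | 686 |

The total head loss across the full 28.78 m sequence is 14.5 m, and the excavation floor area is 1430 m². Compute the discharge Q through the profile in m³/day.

497

Flow is perpendicular to layering, so the layers act in series and the equivalent K is the thickness-weighted harmonic mean.
Total thickness L = 8.25 + 12.3 + 8.23 = 28.78 m.
Σ(b_i/K_i) = 8.25/0.199 + 12.3/43.7 + 8.23/686 = 41.75 d.
K_eq = L / Σ(b_i/K_i) = 28.78 / 41.75 = 0.6893 m/day.
Q = K_eq · A · (Δh/L) = 0.6893 × 1430 × (14.5/28.78) = 496.6 m³/day.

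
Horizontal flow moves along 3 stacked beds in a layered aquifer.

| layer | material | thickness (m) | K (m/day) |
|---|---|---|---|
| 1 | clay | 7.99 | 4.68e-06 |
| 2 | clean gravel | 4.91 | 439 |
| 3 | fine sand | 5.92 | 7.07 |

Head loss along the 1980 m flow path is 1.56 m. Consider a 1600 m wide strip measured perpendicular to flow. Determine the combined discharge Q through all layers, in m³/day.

Flow is parallel to layering, so each bed carries its own Darcy discharge and the transmissivities add.
Σ(K_i·b_i) = 4.68e-06×7.99 + 439×4.91 + 7.07×5.92 = 2197 m²/day.
Hydraulic gradient i = Δh / L = 1.56 / 1980 = 0.0007879.
Q = Σ(K_i·b_i) · W · i = 2197 × 1600 × 0.0007879 = 2770 m³/day.

2770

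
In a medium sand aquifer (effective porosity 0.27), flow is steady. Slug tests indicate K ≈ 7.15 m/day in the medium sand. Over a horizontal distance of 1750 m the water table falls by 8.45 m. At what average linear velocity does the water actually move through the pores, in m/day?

0.128

Hydraulic gradient i = Δh / L = 8.45 / 1750 = 0.004829.
Darcy flux q = K · i = 7.150 × 0.004829 = 0.03452 m/day.
Seepage velocity v = q / n_e = 0.03452 / 0.27 = 0.1279 m/day.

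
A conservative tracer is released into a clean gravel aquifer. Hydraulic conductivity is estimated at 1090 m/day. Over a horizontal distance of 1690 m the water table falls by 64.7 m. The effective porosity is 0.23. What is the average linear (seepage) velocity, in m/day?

Hydraulic gradient i = Δh / L = 64.7 / 1690 = 0.03828.
Darcy flux q = K · i = 1090 × 0.03828 = 41.73 m/day.
Seepage velocity v = q / n_e = 41.73 / 0.23 = 181.4 m/day.

181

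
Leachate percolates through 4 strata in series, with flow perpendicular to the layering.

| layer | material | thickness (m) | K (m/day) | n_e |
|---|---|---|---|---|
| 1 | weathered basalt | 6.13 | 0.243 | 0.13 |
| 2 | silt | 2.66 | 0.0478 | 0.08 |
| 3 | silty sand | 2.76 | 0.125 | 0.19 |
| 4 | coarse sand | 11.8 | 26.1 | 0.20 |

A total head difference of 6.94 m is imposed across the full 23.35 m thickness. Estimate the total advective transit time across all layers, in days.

58.0

With flow normal to the layers, continuity requires the same specific discharge q through every layer.
Σ(b_i/K_i) = 6.13/0.243 + 2.66/0.0478 + 2.76/0.125 + 11.8/26.1 = 103.4 d.
q = Δh / Σ(b_i/K_i) = 6.94 / 103.4 = 0.06711 m/day.
In each layer the seepage velocity is v_i = q/n_i, so the layer transit time is t_i = b_i·n_i / q:
  layer 1 (weathered basalt): t_1 = 6.13 × 0.13 / 0.06711 = 11.87 d
  layer 2 (silt): t_2 = 2.66 × 0.08 / 0.06711 = 3.171 d
  layer 3 (silty sand): t_3 = 2.76 × 0.19 / 0.06711 = 7.814 d
  layer 4 (coarse sand): t_4 = 11.8 × 0.20 / 0.06711 = 35.16 d
Total t = Σ t_i = 58.02 days.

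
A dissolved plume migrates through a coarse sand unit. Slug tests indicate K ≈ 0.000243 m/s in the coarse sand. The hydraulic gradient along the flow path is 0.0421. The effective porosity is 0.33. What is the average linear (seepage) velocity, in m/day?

Convert K: 0.000243 m/s × 86400 = 21.00 m/day.
Hydraulic gradient i = 0.0421.
Darcy flux q = K · i = 21.00 × 0.04210 = 0.8839 m/day.
Seepage velocity v = q / n_e = 0.8839 / 0.33 = 2.678 m/day.

2.68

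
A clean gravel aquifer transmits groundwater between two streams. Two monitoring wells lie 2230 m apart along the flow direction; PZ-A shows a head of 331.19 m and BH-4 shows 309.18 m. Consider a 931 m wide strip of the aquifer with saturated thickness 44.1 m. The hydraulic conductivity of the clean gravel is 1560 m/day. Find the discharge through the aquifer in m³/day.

Cross-sectional area A = 931 × 44.1 = 41057 m².
Hydraulic gradient i = (331.19 − 309.18) / 2230 = 22.01 / 2230 = 0.009870.
Darcy's law: Q = K · A · i = 1560 × 41057 × 0.009870 = 6.322e+05 m³/day.

632000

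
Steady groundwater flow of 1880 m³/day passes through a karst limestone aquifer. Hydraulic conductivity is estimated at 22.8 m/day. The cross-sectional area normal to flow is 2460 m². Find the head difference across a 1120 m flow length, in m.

From Q = K·A·i, i = Q / (K·A) = 1880 / (22.80 × 2460) = 0.03352.
Head loss Δh = i · L = 0.03352 × 1120 = 37.54 m.

37.5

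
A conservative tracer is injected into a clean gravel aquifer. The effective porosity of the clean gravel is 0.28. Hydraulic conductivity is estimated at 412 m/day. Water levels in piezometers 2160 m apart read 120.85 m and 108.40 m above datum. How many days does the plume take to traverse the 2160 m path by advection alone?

Hydraulic gradient i = (120.85 − 108.40) / 2160 = 12.45 / 2160 = 0.005764.
Darcy flux q = K · i = 412.0 × 0.005764 = 2.375 m/day.
Seepage velocity v = q / n_e = 2.375 / 0.28 = 8.481 m/day.
Travel time t = L / v = 2160 / 8.481 = 254.7 days.

255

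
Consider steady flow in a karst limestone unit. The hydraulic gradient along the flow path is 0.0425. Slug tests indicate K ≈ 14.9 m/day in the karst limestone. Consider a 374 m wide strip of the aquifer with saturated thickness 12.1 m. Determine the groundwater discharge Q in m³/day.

Cross-sectional area A = 374 × 12.1 = 4525 m².
Hydraulic gradient i = 0.0425.
Darcy's law: Q = K · A · i = 14.90 × 4525 × 0.04250 = 2866 m³/day.

2870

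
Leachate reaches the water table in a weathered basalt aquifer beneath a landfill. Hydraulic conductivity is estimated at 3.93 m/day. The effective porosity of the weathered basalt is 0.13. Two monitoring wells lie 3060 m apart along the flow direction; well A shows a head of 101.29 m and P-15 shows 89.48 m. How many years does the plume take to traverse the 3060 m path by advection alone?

Hydraulic gradient i = (101.29 − 89.48) / 3060 = 11.81 / 3060 = 0.003859.
Darcy flux q = K · i = 3.930 × 0.003859 = 0.01517 m/day.
Seepage velocity v = q / n_e = 0.01517 / 0.13 = 0.1167 m/day.
Travel time t = L / v = 3060 / 0.1167 = 26227 days = 71.80 years.

71.8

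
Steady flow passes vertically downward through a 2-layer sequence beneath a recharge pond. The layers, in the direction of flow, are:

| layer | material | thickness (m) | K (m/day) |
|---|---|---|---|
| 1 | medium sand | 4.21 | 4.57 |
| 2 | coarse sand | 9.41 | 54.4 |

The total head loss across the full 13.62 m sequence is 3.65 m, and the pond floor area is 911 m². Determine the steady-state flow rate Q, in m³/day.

3040

Flow is perpendicular to layering, so the layers act in series and the equivalent K is the thickness-weighted harmonic mean.
Total thickness L = 4.21 + 9.41 = 13.62 m.
Σ(b_i/K_i) = 4.21/4.57 + 9.41/54.4 = 1.094 d.
K_eq = L / Σ(b_i/K_i) = 13.62 / 1.094 = 12.45 m/day.
Q = K_eq · A · (Δh/L) = 12.45 × 911 × (3.65/13.62) = 3039 m³/day.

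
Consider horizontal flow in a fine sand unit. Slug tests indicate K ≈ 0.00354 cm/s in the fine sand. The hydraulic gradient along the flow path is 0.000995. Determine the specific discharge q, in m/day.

0.00304

Convert K: 0.00354 cm/s × 864 = 3.059 m/day.
Hydraulic gradient i = 0.000995.
Specific discharge q = K · i = 3.059 × 0.0009950 = 0.003043 m/day.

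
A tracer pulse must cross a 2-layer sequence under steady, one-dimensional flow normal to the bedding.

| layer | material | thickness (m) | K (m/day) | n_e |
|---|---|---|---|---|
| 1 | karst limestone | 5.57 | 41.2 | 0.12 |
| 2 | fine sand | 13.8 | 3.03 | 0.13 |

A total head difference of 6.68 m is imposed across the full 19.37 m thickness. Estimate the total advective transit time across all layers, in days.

With flow normal to the layers, continuity requires the same specific discharge q through every layer.
Σ(b_i/K_i) = 5.57/41.2 + 13.8/3.03 = 4.690 d.
q = Δh / Σ(b_i/K_i) = 6.68 / 4.690 = 1.424 m/day.
In each layer the seepage velocity is v_i = q/n_i, so the layer transit time is t_i = b_i·n_i / q:
  layer 1 (karst limestone): t_1 = 5.57 × 0.12 / 1.424 = 0.4692 d
  layer 2 (fine sand): t_2 = 13.8 × 0.13 / 1.424 = 1.259 d
Total t = Σ t_i = 1.729 days.

1.73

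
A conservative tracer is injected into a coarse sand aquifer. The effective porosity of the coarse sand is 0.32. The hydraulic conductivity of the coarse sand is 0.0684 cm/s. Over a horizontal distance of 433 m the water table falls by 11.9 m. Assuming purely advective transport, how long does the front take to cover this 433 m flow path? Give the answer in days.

85.3

Convert K: 0.0684 cm/s × 864 = 59.10 m/day.
Hydraulic gradient i = Δh / L = 11.9 / 433 = 0.02748.
Darcy flux q = K · i = 59.10 × 0.02748 = 1.624 m/day.
Seepage velocity v = q / n_e = 1.624 / 0.32 = 5.076 m/day.
Travel time t = L / v = 433 / 5.076 = 85.31 days.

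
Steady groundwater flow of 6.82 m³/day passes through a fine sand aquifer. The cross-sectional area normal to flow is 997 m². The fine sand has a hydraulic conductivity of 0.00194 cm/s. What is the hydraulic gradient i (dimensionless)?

Convert K: 0.00194 cm/s × 864 = 1.676 m/day.
From Q = K·A·i, i = Q / (K·A) = 6.82 / (1.676 × 997.0) = 0.004081.

0.00408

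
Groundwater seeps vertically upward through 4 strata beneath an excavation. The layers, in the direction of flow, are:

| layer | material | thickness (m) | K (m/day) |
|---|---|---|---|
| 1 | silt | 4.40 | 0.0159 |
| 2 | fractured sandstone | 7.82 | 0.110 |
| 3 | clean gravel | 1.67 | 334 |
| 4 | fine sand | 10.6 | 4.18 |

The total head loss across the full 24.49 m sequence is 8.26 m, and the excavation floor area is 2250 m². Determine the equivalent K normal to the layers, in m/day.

Flow is perpendicular to layering, so the layers act in series and the equivalent K is the thickness-weighted harmonic mean.
Total thickness L = 4.40 + 7.82 + 1.67 + 10.6 = 24.49 m.
Σ(b_i/K_i) = 4.40/0.0159 + 7.82/0.110 + 1.67/334 + 10.6/4.18 = 350.4 d.
K_eq = L / Σ(b_i/K_i) = 24.49 / 350.4 = 0.06990 m/day.

0.0699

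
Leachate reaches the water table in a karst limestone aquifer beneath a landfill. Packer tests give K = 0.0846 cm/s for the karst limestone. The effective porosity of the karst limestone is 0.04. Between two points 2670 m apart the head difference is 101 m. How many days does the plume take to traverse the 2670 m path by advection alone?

38.6

Convert K: 0.0846 cm/s × 864 = 73.09 m/day.
Hydraulic gradient i = Δh / L = 101 / 2670 = 0.03783.
Darcy flux q = K · i = 73.09 × 0.03783 = 2.765 m/day.
Seepage velocity v = q / n_e = 2.765 / 0.04 = 69.12 m/day.
Travel time t = L / v = 2670 / 69.12 = 38.63 days.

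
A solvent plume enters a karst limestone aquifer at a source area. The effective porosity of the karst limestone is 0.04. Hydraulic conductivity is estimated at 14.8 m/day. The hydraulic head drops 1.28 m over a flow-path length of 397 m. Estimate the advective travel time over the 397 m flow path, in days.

Hydraulic gradient i = Δh / L = 1.28 / 397 = 0.003224.
Darcy flux q = K · i = 14.80 × 0.003224 = 0.04772 m/day.
Seepage velocity v = q / n_e = 0.04772 / 0.04 = 1.193 m/day.
Travel time t = L / v = 397 / 1.193 = 332.8 days.

333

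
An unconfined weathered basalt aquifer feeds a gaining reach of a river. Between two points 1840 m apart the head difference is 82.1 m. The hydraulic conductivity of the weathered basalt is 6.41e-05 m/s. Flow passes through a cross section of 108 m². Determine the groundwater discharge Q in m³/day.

26.7

Convert K: 6.41e-05 m/s × 86400 = 5.538 m/day.
Hydraulic gradient i = Δh / L = 82.1 / 1840 = 0.04462.
Darcy's law: Q = K · A · i = 5.538 × 108.0 × 0.04462 = 26.69 m³/day.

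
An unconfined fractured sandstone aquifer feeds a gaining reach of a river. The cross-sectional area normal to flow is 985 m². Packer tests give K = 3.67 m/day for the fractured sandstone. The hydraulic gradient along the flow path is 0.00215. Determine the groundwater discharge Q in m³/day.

7.77

Hydraulic gradient i = 0.00215.
Darcy's law: Q = K · A · i = 3.670 × 985.0 × 0.002150 = 7.772 m³/day.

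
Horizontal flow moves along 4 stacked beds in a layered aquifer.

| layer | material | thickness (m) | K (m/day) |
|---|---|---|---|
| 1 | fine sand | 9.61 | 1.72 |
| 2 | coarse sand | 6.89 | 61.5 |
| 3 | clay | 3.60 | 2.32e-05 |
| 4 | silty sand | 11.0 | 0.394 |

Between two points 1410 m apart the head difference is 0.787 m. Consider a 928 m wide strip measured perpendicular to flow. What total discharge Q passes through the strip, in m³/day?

Flow is parallel to layering, so each bed carries its own Darcy discharge and the transmissivities add.
Σ(K_i·b_i) = 1.72×9.61 + 61.5×6.89 + 2.32e-05×3.60 + 0.394×11.0 = 444.6 m²/day.
Hydraulic gradient i = Δh / L = 0.787 / 1410 = 0.0005582.
Q = Σ(K_i·b_i) · W · i = 444.6 × 928 × 0.0005582 = 230.3 m³/day.

230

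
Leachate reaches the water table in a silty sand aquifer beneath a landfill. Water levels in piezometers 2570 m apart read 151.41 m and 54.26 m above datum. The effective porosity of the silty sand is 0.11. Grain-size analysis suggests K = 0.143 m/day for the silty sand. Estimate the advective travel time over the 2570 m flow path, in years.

143

Hydraulic gradient i = (151.41 − 54.26) / 2570 = 97.15 / 2570 = 0.03780.
Darcy flux q = K · i = 0.1430 × 0.03780 = 0.005406 m/day.
Seepage velocity v = q / n_e = 0.005406 / 0.11 = 0.04914 m/day.
Travel time t = L / v = 2570 / 0.04914 = 52297 days = 143.2 years.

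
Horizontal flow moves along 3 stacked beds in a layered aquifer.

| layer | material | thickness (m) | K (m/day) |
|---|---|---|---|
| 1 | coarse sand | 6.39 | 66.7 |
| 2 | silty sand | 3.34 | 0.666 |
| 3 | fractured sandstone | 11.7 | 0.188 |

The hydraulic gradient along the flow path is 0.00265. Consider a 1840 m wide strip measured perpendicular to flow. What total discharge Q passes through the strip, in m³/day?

2100

Flow is parallel to layering, so each bed carries its own Darcy discharge and the transmissivities add.
Σ(K_i·b_i) = 66.7×6.39 + 0.666×3.34 + 0.188×11.7 = 430.6 m²/day.
Hydraulic gradient i = 0.00265.
Q = Σ(K_i·b_i) · W · i = 430.6 × 1840 × 0.002650 = 2100 m³/day.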